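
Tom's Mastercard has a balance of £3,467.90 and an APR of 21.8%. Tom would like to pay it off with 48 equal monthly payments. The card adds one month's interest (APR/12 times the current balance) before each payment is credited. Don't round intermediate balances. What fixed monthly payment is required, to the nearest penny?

£108.88

Monthly rate r = 21.8%/12 = 1.81667% = 0.0181667.
Level-payment amortization: P = B₀·r / (1 − (1+r)^(−n)) = 3467.90·0.0181667 / (1 − 1.01817^(−48)).
Denominator 1 − (1+r)^(−48) = 0.578600504.
P = 63.0002 / 0.578600504 ≈ 108.88.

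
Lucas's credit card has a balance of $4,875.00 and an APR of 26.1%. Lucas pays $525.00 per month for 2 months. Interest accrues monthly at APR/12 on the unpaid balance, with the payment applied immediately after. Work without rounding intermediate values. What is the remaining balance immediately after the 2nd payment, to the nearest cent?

$4,027.95

Monthly rate r = 26.1%/12 = 2.175% = 0.02175.
Each month: B ← B·(1+r) − $525.00.
Month 1: interest $106.03; balance after payment $4,456.03.
Month 2: interest $96.92; balance after payment $4,027.95.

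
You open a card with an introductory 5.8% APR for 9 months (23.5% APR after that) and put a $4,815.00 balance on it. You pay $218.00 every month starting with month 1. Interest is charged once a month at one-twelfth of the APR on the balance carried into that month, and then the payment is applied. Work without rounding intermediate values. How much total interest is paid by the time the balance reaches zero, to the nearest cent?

$716.28

Promo months 1–9 at r₀ = 5.8%/12 = 0.00483333; months 10+ at r₁ = 23.5%/12 = 0.0195833.
After month 9: iterate B ← B·(1+r₀) − $218.00 for 9 months → $3,028.19.
Then at r₁ with $218.00/mo: n₂ = −ln(1 − r₁·B/P)/ln(1+r₁) ≈ 16.37 → 17 more payments.
Total paid = 25·$218.00 + $81.28 = $5,531.28; interest = $5,531.28 − $4,815.00 = $716.28.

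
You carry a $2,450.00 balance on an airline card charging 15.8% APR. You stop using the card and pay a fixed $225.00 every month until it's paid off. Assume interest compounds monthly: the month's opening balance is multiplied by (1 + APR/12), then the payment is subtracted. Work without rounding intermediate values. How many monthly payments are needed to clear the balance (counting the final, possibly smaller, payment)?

Monthly rate r = 15.8%/12 = 1.31667% = 0.0131667.
Recurrence: B ← B·(1+r) − $225.00.
Month 1: interest $32.26; balance after payment $2,257.26.
Month 2: interest $29.72; balance after payment $2,061.98.
Closed form: n = −ln(1 − rB₀/P)/ln(1+r) = −ln(0.85663)/ln(1.01317) ≈ 11.830, so the balance reaches zero during payment 12.

12 months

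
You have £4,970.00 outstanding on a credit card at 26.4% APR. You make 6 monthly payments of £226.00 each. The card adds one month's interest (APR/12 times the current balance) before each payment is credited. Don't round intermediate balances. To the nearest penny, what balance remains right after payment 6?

Monthly rate r = 26.4%/12 = 2.2% = 0.022.
Each month: B ← B·(1+r) − £226.00.
Month 1: interest £109.34; balance after payment £4,853.34.
Month 2: interest £106.77; balance after payment £4,734.11.
Month 3: interest £104.15; balance after payment £4,612.26.
Month 4: interest £101.47; balance after payment £4,487.73.
Month 5: interest £98.73; balance after payment £4,360.46.
Month 6: interest £95.93; balance after payment £4,230.39.

£4,230.39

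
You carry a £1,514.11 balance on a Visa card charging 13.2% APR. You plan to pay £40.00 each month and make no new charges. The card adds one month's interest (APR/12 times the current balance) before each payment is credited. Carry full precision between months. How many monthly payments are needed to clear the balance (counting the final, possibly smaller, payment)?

50 months

Monthly rate r = 13.2%/12 = 1.1% = 0.011.
Recurrence: B ← B·(1+r) − £40.00.
Month 1: interest £16.66; balance after payment £1,490.77.
Month 2: interest £16.40; balance after payment £1,467.16.
Closed form: n = −ln(1 − rB₀/P)/ln(1+r) = −ln(0.58362)/ln(1.011) ≈ 49.224, so the balance reaches zero during payment 50.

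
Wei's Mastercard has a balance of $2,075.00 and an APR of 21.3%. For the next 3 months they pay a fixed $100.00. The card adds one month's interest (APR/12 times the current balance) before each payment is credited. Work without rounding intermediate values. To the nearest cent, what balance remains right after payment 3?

$1,882.11

Monthly rate r = 21.3%/12 = 1.775% = 0.01775.
Each month: B ← B·(1+r) − $100.00.
Month 1: interest $36.83; balance after payment $2,011.83.
Month 2: interest $35.71; balance after payment $1,947.54.
Month 3: interest $34.57; balance after payment $1,882.11.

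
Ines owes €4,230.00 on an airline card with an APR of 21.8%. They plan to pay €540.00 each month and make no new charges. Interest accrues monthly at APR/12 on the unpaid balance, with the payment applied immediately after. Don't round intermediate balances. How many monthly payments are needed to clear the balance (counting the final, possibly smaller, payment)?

9 payments

Monthly rate r = 21.8%/12 = 1.81667% = 0.0181667.
Recurrence: B ← B·(1+r) − €540.00.
Month 1: interest €76.84; balance after payment €3,766.85.
Month 2: interest €68.43; balance after payment €3,295.28.
Closed form: n = −ln(1 − rB₀/P)/ln(1+r) = −ln(0.85769)/ln(1.01817) ≈ 8.526, so the balance reaches zero during payment 9.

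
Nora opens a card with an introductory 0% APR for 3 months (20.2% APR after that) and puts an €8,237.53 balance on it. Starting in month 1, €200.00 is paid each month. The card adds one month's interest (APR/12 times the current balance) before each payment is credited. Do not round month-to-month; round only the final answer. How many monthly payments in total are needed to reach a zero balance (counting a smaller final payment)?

65 months

Promo months 1–3 at r₀ = 0%/12 = 0; months 4+ at r₁ = 20.2%/12 = 0.0168333.
After month 3 (no interest yet): B = €8,237.53 − 3·€200.00 = €7,637.53.
Then at r₁ with €200.00/mo: n₂ = −ln(1 − r₁·B/P)/ln(1+r₁) ≈ 61.67 → 62 more payments.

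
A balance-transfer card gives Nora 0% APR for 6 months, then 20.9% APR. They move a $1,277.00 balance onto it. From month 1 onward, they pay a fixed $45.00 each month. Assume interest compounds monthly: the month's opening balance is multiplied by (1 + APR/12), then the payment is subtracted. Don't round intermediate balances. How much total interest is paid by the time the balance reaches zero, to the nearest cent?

Promo months 1–6 at r₀ = 0%/12 = 0; months 7+ at r₁ = 20.9%/12 = 0.0174167.
After month 6 (no interest yet): B = $1,277.00 − 6·$45.00 = $1,007.00.
Then at r₁ with $45.00/mo: n₂ = −ln(1 − r₁·B/P)/ln(1+r₁) ≈ 28.60 → 29 more payments.
Total paid = 34·$45.00 + $27.23 = $1,557.23; interest = $1,557.23 − $1,277.00 = $280.23.

$280.23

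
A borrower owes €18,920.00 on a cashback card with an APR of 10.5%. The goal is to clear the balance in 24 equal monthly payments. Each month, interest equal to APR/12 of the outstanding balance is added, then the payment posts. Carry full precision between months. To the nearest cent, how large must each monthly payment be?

Monthly rate r = 10.5%/12 = 0.875% = 0.00875.
Level-payment amortization: P = B₀·r / (1 − (1+r)^(−n)) = 18920.00·0.00875 / (1 − 1.00875^(−24)).
Denominator 1 − (1+r)^(−24) = 0.188675007.
P = 165.55 / 0.188675007 ≈ 877.43.

€877.43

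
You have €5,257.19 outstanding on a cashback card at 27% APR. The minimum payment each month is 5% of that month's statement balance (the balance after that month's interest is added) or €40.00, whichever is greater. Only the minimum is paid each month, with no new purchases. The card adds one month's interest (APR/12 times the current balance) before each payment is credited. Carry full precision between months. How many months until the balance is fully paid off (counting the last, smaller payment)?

Monthly rate r = 27%/12 = 2.25% = 0.0225.
While 5% of the post-interest balance exceeds €40.00, each month B ← (B·(1+r))·(1 − 0.05), i.e. B shrinks by the factor (1+r)·0.95 = 0.97137.
This holds for months 1–66. Entering month 67 the balance is €773.20; 5% of the post-interest balance is now below €40.00, so the flat €40.00 minimum applies from here.
From month 67 a fixed €40.00 at rate r clears €773.20 in 26 more payments. Total: 66 + 26 = 92 months.

92 months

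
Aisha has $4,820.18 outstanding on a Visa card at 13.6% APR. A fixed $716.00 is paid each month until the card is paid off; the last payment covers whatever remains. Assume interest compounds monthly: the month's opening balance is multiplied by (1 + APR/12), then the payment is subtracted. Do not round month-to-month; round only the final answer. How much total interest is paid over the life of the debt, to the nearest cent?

Monthly rate r = 13.6%/12 = 1.13333% = 0.0113333.
Payoff takes n = ⌈−ln(1 − rB₀/P)/ln(1+r)⌉ = ⌈7.042⌉ = 8 payments; the last is $30.51.
Total paid = 7·$716.00 + $30.51 = $5,042.51.
Total interest = total paid − principal = $5,042.51 − $4,820.18 = $222.33.

$222.33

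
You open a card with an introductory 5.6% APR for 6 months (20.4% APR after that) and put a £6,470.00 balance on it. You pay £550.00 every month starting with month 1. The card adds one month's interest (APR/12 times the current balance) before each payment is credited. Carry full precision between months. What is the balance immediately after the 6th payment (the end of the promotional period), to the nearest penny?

£3,314.55

Promo months 1–6 at r₀ = 5.6%/12 = 0.00466667; months 7+ at r₁ = 20.4%/12 = 0.017.
After month 6: iterate B ← B·(1+r₀) − £550.00 for 6 months → £3,314.55.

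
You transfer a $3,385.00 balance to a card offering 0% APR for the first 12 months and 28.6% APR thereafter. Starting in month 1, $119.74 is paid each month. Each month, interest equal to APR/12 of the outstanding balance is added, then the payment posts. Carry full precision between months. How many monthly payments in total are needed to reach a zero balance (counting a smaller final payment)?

33 payments

Promo months 1–12 at r₀ = 0%/12 = 0; months 13+ at r₁ = 28.6%/12 = 0.0238333.
After month 12 (no interest yet): B = $3,385.00 − 12·$119.74 = $1,948.12.
Then at r₁ with $119.74/mo: n₂ = −ln(1 − r₁·B/P)/ln(1+r₁) ≈ 20.83 → 21 more payments.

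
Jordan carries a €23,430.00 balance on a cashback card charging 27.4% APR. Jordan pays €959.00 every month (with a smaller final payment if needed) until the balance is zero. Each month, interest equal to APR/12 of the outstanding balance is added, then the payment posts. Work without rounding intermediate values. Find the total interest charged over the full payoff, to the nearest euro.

Monthly rate r = 27.4%/12 = 2.28333% = 0.0228333.
Payoff takes n = ⌈−ln(1 − rB₀/P)/ln(1+r)⌉ = ⌈36.149⌉ = 37 payments; the last is €144.37.
Total paid = 36·€959.00 + €144.37 = €34,668.37.
Total interest = total paid − principal = €34,668.37 − €23,430.00 = €11,238.37.

€11,238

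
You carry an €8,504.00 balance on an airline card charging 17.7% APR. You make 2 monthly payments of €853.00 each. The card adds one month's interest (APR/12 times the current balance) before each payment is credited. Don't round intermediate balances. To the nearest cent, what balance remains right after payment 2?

€7,038.14

Monthly rate r = 17.7%/12 = 1.475% = 0.01475.
Each month: B ← B·(1+r) − €853.00.
Month 1: interest €125.43; balance after payment €7,776.43.
Month 2: interest €114.70; balance after payment €7,038.14.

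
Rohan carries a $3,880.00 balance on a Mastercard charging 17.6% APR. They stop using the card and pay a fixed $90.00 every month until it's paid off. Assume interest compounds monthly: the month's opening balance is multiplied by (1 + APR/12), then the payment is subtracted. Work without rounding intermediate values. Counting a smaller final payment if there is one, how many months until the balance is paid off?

69 months

Monthly rate r = 17.6%/12 = 1.46667% = 0.0146667.
Recurrence: B ← B·(1+r) − $90.00.
Month 1: interest $56.91; balance after payment $3,846.91.
Month 2: interest $56.42; balance after payment $3,813.33.
Closed form: n = −ln(1 − rB₀/P)/ln(1+r) = −ln(0.3677)/ln(1.01467) ≈ 68.713, so the balance reaches zero during payment 69.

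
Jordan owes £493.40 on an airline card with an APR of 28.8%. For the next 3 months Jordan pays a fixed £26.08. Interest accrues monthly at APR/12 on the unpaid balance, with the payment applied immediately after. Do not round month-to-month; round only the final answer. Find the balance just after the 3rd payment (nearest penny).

Monthly rate r = 28.8%/12 = 2.4% = 0.024.
Each month: B ← B·(1+r) − £26.08.
Month 1: interest £11.84; balance after payment £479.16.
Month 2: interest £11.50; balance after payment £464.58.
Month 3: interest £11.15; balance after payment £449.65.

£449.65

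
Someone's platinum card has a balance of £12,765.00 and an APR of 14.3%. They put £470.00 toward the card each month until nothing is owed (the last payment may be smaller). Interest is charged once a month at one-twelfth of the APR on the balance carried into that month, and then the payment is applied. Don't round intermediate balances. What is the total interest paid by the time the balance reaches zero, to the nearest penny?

Monthly rate r = 14.3%/12 = 1.19167% = 0.0119167.
Payoff takes n = ⌈−ln(1 − rB₀/P)/ln(1+r)⌉ = ⌈33.010⌉ = 34 payments; the last is £4.85.
Total paid = 33·£470.00 + £4.85 = £15,514.85.
Total interest = total paid − principal = £15,514.85 − £12,765.00 = £2,749.85.

£2,749.85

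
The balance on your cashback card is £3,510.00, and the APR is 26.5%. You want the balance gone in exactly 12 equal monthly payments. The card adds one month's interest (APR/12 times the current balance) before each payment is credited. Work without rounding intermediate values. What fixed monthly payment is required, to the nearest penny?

Monthly rate r = 26.5%/12 = 2.20833% = 0.0220833.
Level-payment amortization: P = B₀·r / (1 − (1+r)^(−n)) = 3510.00·0.0220833 / (1 − 1.02208^(−12)).
Denominator 1 − (1+r)^(−12) = 0.230578492.
P = 77.5125 / 0.230578492 ≈ 336.17.

£336.17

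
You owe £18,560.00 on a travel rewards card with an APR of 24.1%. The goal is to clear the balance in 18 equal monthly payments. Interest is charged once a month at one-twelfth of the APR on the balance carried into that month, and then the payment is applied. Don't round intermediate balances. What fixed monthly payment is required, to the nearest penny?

£1,238.90

Monthly rate r = 24.1%/12 = 2.00833% = 0.0200833.
Level-payment amortization: P = B₀·r / (1 − (1+r)^(−n)) = 18560.00·0.0200833 / (1 − 1.02008^(−18)).
Denominator 1 − (1+r)^(−18) = 0.300869472.
P = 372.747 / 0.300869472 ≈ 1238.90.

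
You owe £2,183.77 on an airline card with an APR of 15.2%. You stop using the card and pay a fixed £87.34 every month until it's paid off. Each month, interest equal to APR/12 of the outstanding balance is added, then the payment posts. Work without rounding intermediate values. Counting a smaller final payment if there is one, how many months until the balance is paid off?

Monthly rate r = 15.2%/12 = 1.26667% = 0.0126667.
Recurrence: B ← B·(1+r) − £87.34.
Month 1: interest £27.66; balance after payment £2,124.09.
Month 2: interest £26.91; balance after payment £2,063.66.
Closed form: n = −ln(1 − rB₀/P)/ln(1+r) = −ln(0.68329)/ln(1.01267) ≈ 30.256, so the balance reaches zero during payment 31.

31 payments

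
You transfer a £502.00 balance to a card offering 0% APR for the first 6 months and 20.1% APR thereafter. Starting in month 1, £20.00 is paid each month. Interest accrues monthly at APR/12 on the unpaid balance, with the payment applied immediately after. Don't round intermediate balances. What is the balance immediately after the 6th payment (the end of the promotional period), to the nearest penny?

£382.00

Promo months 1–6 at r₀ = 0%/12 = 0; months 7+ at r₁ = 20.1%/12 = 0.01675.
After month 6 (no interest yet): B = £502.00 − 6·£20.00 = £382.00.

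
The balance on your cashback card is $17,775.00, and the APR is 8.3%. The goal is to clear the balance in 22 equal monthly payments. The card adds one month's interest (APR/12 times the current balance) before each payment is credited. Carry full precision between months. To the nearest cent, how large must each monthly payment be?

$873.77

Monthly rate r = 8.3%/12 = 0.691667% = 0.00691667.
Level-payment amortization: P = B₀·r / (1 − (1+r)^(−n)) = 17775.00·0.00691667 / (1 − 1.00692^(−22)).
Denominator 1 − (1+r)^(−22) = 0.140704866.
P = 122.944 / 0.140704866 ≈ 873.77.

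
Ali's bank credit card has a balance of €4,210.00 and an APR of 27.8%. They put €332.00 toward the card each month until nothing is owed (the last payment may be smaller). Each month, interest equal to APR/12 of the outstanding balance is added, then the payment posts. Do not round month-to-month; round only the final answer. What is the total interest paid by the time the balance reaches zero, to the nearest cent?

€832.60

Monthly rate r = 27.8%/12 = 2.31667% = 0.0231667.
Payoff takes n = ⌈−ln(1 − rB₀/P)/ln(1+r)⌉ = ⌈15.187⌉ = 16 payments; the last is €62.60.
Total paid = 15·€332.00 + €62.60 = €5,042.60.
Total interest = total paid − principal = €5,042.60 − €4,210.00 = €832.60.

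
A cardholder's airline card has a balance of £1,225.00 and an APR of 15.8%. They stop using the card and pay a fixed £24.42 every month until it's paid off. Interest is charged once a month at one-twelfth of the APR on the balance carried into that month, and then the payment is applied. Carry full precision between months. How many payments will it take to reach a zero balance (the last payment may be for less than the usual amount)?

Monthly rate r = 15.8%/12 = 1.31667% = 0.0131667.
Recurrence: B ← B·(1+r) − £24.42.
Month 1: interest £16.13; balance after payment £1,216.71.
Month 2: interest £16.02; balance after payment £1,208.31.
Closed form: n = −ln(1 − rB₀/P)/ln(1+r) = −ln(0.33951)/ln(1.01317) ≈ 82.583, so the balance reaches zero during payment 83.

83 payments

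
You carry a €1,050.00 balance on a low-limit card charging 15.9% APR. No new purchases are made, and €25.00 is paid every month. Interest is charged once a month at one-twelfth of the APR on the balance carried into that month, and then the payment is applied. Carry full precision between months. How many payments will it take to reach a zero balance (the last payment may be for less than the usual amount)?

Monthly rate r = 15.9%/12 = 1.325% = 0.01325.
Recurrence: B ← B·(1+r) − €25.00.
Month 1: interest €13.91; balance after payment €1,038.91.
Month 2: interest €13.77; balance after payment €1,027.68.
Closed form: n = −ln(1 − rB₀/P)/ln(1+r) = −ln(0.4435)/ln(1.01325) ≈ 61.768, so the balance reaches zero during payment 62.

62 payments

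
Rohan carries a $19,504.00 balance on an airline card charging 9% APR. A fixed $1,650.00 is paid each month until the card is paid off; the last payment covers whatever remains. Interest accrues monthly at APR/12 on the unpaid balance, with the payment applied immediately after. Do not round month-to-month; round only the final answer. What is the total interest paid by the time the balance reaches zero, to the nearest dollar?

$997

Monthly rate r = 9%/12 = 0.75% = 0.0075.
Payoff takes n = ⌈−ln(1 − rB₀/P)/ln(1+r)⌉ = ⌈12.424⌉ = 13 payments; the last is $701.31.
Total paid = 12·$1,650.00 + $701.31 = $20,501.31.
Total interest = total paid − principal = $20,501.31 − $19,504.00 = $997.31.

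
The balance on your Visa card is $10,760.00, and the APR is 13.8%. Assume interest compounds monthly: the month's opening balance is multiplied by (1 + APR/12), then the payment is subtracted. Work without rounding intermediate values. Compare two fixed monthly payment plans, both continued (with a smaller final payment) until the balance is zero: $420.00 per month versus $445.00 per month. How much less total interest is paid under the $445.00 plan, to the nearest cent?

$139.52

Monthly rate r = 13.8%/12 = 1.15% = 0.0115.
At $420.00/mo: n = ⌈−ln(1 − rB₀/P)/ln(1+r)⌉ = 31 payments (last $220.47); total interest = total paid − $10,760.00 = $2,060.47.
At $445.00/mo: 29 payments (last $220.95); total interest $1,920.95.
Interest saved = $2,060.47 − $1,920.95 = $139.52.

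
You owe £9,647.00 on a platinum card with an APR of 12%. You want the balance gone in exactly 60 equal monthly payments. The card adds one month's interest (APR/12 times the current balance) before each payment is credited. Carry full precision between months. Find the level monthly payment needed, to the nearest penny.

£214.59

Monthly rate r = 12%/12 = 1% = 0.01.
Level-payment amortization: P = B₀·r / (1 − (1+r)^(−n)) = 9647.00·0.01 / (1 − 1.01^(−60)).
Denominator 1 − (1+r)^(−60) = 0.449550384.
P = 96.47 / 0.449550384 ≈ 214.59.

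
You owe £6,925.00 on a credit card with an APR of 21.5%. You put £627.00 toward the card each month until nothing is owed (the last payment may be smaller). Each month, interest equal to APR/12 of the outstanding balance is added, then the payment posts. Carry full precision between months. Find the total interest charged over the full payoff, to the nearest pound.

Monthly rate r = 21.5%/12 = 1.79167% = 0.0179167.
Payoff takes n = ⌈−ln(1 − rB₀/P)/ln(1+r)⌉ = ⌈12.417⌉ = 13 payments; the last is £262.80.
Total paid = 12·£627.00 + £262.80 = £7,786.80.
Total interest = total paid − principal = £7,786.80 − £6,925.00 = £861.80.

£862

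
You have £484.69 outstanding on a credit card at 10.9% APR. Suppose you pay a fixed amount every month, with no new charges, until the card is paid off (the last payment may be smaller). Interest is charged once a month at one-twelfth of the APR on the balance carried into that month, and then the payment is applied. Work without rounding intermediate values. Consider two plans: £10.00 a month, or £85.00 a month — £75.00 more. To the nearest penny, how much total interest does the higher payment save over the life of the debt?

£141.76

Monthly rate r = 10.9%/12 = 0.908333% = 0.00908333.
At £10.00/mo: n = ⌈−ln(1 − rB₀/P)/ln(1+r)⌉ = 65 payments (last £1.75); total interest = total paid − £484.69 = £157.06.
At £85.00/mo: 6 payments (last £74.99); total interest £15.30.
Interest saved = £157.06 − £15.30 = £141.76.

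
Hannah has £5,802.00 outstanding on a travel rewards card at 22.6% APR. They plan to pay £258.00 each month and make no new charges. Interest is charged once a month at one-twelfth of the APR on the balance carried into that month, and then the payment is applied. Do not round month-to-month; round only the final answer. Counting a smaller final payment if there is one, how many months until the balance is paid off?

Monthly rate r = 22.6%/12 = 1.88333% = 0.0188333.
Recurrence: B ← B·(1+r) − £258.00.
Month 1: interest £109.27; balance after payment £5,653.27.
Month 2: interest £106.47; balance after payment £5,501.74.
Closed form: n = −ln(1 − rB₀/P)/ln(1+r) = −ln(0.57647)/ln(1.01883) ≈ 29.522, so the balance reaches zero during payment 30.

30 months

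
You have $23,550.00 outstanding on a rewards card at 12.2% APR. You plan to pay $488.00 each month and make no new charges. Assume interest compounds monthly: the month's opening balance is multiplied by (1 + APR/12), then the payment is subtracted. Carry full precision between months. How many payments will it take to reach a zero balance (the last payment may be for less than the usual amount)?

67 months

Monthly rate r = 12.2%/12 = 1.01667% = 0.0101667.
Recurrence: B ← B·(1+r) − $488.00.
Month 1: interest $239.42; balance after payment $23,301.42.
Month 2: interest $236.90; balance after payment $23,050.32.
Closed form: n = −ln(1 − rB₀/P)/ln(1+r) = −ln(0.50938)/ln(1.01017) ≈ 66.688, so the balance reaches zero during payment 67.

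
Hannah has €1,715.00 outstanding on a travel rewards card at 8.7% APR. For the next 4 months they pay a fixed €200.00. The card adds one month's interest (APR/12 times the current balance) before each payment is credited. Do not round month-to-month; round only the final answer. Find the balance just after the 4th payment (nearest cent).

Monthly rate r = 8.7%/12 = 0.725% = 0.00725.
Each month: B ← B·(1+r) − €200.00.
Month 1: interest €12.43; balance after payment €1,527.43.
Month 2: interest €11.07; balance after payment €1,338.51.
Month 3: interest €9.70; balance after payment €1,148.21.
Month 4: interest €8.32; balance after payment €956.54.

€956.54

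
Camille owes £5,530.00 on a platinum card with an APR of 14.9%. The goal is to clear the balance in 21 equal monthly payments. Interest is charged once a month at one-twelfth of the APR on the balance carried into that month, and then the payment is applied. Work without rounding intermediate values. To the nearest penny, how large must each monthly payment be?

Monthly rate r = 14.9%/12 = 1.24167% = 0.0124167.
Level-payment amortization: P = B₀·r / (1 − (1+r)^(−n)) = 5530.00·0.0124167 / (1 − 1.01242^(−21)).
Denominator 1 − (1+r)^(−21) = 0.228288462.
P = 68.6642 / 0.228288462 ≈ 300.78.

£300.78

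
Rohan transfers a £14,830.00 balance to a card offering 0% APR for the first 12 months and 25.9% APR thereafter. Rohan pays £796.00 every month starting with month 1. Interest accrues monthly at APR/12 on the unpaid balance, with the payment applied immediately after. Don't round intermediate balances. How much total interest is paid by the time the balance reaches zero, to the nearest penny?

£480.85

Promo months 1–12 at r₀ = 0%/12 = 0; months 13+ at r₁ = 25.9%/12 = 0.0215833.
After month 12 (no interest yet): B = £14,830.00 − 12·£796.00 = £5,278.00.
Then at r₁ with £796.00/mo: n₂ = −ln(1 − r₁·B/P)/ln(1+r₁) ≈ 7.23 → 8 more payments.
Total paid = 19·£796.00 + £186.85 = £15,310.85; interest = £15,310.85 − £14,830.00 = £480.85.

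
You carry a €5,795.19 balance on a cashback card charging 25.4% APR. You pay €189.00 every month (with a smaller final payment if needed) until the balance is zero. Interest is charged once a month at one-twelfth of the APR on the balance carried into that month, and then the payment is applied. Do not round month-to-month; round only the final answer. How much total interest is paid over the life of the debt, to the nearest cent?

€3,652.48

Monthly rate r = 25.4%/12 = 2.11667% = 0.0211667.
Payoff takes n = ⌈−ln(1 − rB₀/P)/ln(1+r)⌉ = ⌈49.988⌉ = 50 payments; the last is €186.67.
Total paid = 49·€189.00 + €186.67 = €9,447.67.
Total interest = total paid − principal = €9,447.67 − €5,795.19 = €3,652.48.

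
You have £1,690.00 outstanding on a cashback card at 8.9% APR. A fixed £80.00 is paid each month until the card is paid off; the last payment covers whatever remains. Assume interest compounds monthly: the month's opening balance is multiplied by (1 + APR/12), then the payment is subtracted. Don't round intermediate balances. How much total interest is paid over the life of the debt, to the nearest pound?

Monthly rate r = 8.9%/12 = 0.741667% = 0.00741667.
Payoff takes n = ⌈−ln(1 − rB₀/P)/ln(1+r)⌉ = ⌈23.061⌉ = 24 payments; the last is £4.90.
Total paid = 23·£80.00 + £4.90 = £1,844.90.
Total interest = total paid − principal = £1,844.90 − £1,690.00 = £154.90.

£155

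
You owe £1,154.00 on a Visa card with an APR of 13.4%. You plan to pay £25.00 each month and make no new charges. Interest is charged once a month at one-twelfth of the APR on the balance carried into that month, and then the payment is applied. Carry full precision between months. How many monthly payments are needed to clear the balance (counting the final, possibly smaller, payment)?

66 payments

Monthly rate r = 13.4%/12 = 1.11667% = 0.0111667.
Recurrence: B ← B·(1+r) − £25.00.
Month 1: interest £12.89; balance after payment £1,141.89.
Month 2: interest £12.75; balance after payment £1,129.64.
Closed form: n = −ln(1 − rB₀/P)/ln(1+r) = −ln(0.48455)/ln(1.01117) ≈ 65.246, so the balance reaches zero during payment 66.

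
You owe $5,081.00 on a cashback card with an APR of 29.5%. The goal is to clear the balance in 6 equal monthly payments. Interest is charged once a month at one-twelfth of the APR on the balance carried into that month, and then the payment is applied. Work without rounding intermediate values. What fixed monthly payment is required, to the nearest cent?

$921.17

Monthly rate r = 29.5%/12 = 2.45833% = 0.0245833.
Level-payment amortization: P = B₀·r / (1 − (1+r)^(−n)) = 5081.00·0.0245833 / (1 − 1.02458^(−6)).
Denominator 1 − (1+r)^(−6) = 0.135596975.
P = 124.908 / 0.135596975 ≈ 921.17.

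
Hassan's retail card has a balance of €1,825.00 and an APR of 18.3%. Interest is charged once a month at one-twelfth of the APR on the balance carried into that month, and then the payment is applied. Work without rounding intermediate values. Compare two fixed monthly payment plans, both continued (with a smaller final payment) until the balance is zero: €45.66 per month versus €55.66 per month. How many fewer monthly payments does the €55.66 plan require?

17 fewer payments

Monthly rate r = 18.3%/12 = 1.525% = 0.01525.
At €45.66/mo: n = ⌈−ln(1 − rB₀/P)/ln(1+r)⌉ = 63 payments (last €6.22); total interest = total paid − €1,825.00 = €1,012.14.
At €55.66/mo: 46 payments (last €44.65); total interest €724.35.
Payments saved = 63 − 46 = 17.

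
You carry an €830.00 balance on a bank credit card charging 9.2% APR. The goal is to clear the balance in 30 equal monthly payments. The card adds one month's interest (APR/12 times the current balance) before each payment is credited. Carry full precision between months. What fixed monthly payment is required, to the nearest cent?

Monthly rate r = 9.2%/12 = 0.766667% = 0.00766667.
Level-payment amortization: P = B₀·r / (1 − (1+r)^(−n)) = 830.00·0.00766667 / (1 − 1.00767^(−30)).
Denominator 1 − (1+r)^(−30) = 0.204769138.
P = 6.36333 / 0.204769138 ≈ 31.08.

€31.08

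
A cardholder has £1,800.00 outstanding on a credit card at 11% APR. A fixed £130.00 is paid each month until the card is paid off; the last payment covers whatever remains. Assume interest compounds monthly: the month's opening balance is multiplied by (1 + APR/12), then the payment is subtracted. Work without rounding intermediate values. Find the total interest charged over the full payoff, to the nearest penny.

£133.80

Monthly rate r = 11%/12 = 0.916667% = 0.00916667.
Payoff takes n = ⌈−ln(1 − rB₀/P)/ln(1+r)⌉ = ⌈14.875⌉ = 15 payments; the last is £113.80.
Total paid = 14·£130.00 + £113.80 = £1,933.80.
Total interest = total paid − principal = £1,933.80 − £1,800.00 = £133.80.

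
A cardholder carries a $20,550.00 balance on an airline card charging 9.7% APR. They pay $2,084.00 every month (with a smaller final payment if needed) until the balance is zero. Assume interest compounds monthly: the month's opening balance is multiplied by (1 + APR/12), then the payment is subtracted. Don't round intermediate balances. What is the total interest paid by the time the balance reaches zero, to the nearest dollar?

$954

Monthly rate r = 9.7%/12 = 0.808333% = 0.00808333.
Payoff takes n = ⌈−ln(1 − rB₀/P)/ln(1+r)⌉ = ⌈10.318⌉ = 11 payments; the last is $663.56.
Total paid = 10·$2,084.00 + $663.56 = $21,503.56.
Total interest = total paid − principal = $21,503.56 − $20,550.00 = $953.56.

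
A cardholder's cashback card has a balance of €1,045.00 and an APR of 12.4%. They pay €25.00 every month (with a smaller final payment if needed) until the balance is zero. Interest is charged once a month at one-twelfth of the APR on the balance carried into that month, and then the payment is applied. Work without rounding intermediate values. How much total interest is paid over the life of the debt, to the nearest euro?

€330

Monthly rate r = 12.4%/12 = 1.03333% = 0.0103333.
Payoff takes n = ⌈−ln(1 − rB₀/P)/ln(1+r)⌉ = ⌈55.010⌉ = 56 payments; the last is €0.24.
Total paid = 55·€25.00 + €0.24 = €1,375.24.
Total interest = total paid − principal = €1,375.24 − €1,045.00 = €330.24.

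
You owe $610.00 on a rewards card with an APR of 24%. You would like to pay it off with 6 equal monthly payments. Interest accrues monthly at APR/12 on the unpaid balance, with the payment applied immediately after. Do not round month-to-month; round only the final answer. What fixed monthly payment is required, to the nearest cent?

Monthly rate r = 24%/12 = 2% = 0.02.
Level-payment amortization: P = B₀·r / (1 − (1+r)^(−n)) = 610.00·0.02 / (1 − 1.02^(−6)).
Denominator 1 − (1+r)^(−6) = 0.112028618.
P = 12.2 / 0.112028618 ≈ 108.90.

$108.90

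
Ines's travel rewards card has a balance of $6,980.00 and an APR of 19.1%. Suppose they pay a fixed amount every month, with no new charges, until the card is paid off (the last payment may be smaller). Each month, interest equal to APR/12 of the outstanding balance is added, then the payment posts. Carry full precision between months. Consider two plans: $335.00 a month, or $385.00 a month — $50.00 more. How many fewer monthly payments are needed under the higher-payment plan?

Monthly rate r = 19.1%/12 = 1.59167% = 0.0159167.
At $335.00/mo: n = ⌈−ln(1 − rB₀/P)/ln(1+r)⌉ = 26 payments (last $173.35); total interest = total paid − $6,980.00 = $1,568.35.
At $385.00/mo: 22 payments (last $216.67); total interest $1,321.67.
Payments saved = 26 − 22 = 4.

4 fewer payments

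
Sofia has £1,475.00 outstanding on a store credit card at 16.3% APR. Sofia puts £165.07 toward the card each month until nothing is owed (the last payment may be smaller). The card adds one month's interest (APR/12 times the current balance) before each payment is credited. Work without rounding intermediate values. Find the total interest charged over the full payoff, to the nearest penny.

£108.41

Monthly rate r = 16.3%/12 = 1.35833% = 0.0135833.
Payoff takes n = ⌈−ln(1 − rB₀/P)/ln(1+r)⌉ = ⌈9.591⌉ = 10 payments; the last is £97.78.
Total paid = 9·£165.07 + £97.78 = £1,583.41.
Total interest = total paid − principal = £1,583.41 − £1,475.00 = £108.41.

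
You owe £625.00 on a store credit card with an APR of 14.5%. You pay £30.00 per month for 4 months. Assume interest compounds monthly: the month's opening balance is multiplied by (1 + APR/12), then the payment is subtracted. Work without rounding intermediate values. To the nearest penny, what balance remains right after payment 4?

£533.57

Monthly rate r = 14.5%/12 = 1.20833% = 0.0120833.
Each month: B ← B·(1+r) − £30.00.
Month 1: interest £7.55; balance after payment £602.55.
Month 2: interest £7.28; balance after payment £579.83.
Month 3: interest £7.01; balance after payment £556.84.
Month 4: interest £6.73; balance after payment £533.57.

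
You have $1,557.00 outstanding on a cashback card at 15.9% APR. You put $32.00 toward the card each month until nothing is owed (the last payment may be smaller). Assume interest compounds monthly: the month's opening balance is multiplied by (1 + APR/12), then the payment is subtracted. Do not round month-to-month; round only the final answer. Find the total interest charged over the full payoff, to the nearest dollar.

$959

Monthly rate r = 15.9%/12 = 1.325% = 0.01325.
Payoff takes n = ⌈−ln(1 − rB₀/P)/ln(1+r)⌉ = ⌈78.613⌉ = 79 payments; the last is $19.66.
Total paid = 78·$32.00 + $19.66 = $2,515.66.
Total interest = total paid − principal = $2,515.66 − $1,557.00 = $958.66.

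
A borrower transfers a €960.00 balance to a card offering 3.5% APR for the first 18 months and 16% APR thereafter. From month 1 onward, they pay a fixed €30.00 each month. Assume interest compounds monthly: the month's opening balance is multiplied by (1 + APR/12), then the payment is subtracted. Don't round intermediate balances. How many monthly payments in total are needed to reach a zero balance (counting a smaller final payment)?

Promo months 1–18 at r₀ = 3.5%/12 = 0.00291667; months 19+ at r₁ = 16%/12 = 0.0133333.
After month 18: iterate B ← B·(1+r₀) − €30.00 for 18 months → €458.07.
Then at r₁ with €30.00/mo: n₂ = −ln(1 − r₁·B/P)/ln(1+r₁) ≈ 17.19 → 18 more payments.

36 months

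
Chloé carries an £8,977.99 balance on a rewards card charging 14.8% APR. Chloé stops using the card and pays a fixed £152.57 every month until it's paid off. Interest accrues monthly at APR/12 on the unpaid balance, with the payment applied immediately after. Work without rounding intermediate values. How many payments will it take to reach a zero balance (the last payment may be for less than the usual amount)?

106 payments

Monthly rate r = 14.8%/12 = 1.23333% = 0.0123333.
Recurrence: B ← B·(1+r) − £152.57.
Month 1: interest £110.73; balance after payment £8,936.15.
Month 2: interest £110.21; balance after payment £8,893.79.
Closed form: n = −ln(1 − rB₀/P)/ln(1+r) = −ln(0.27424)/ln(1.01233) ≈ 105.543, so the balance reaches zero during payment 106.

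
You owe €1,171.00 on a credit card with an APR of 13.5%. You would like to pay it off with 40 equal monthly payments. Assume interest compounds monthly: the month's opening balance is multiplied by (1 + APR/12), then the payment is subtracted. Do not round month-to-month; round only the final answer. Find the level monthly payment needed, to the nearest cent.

Monthly rate r = 13.5%/12 = 1.125% = 0.01125.
Level-payment amortization: P = B₀·r / (1 − (1+r)^(−n)) = 1171.00·0.01125 / (1 − 1.01125^(−40)).
Denominator 1 − (1+r)^(−40) = 0.360767842.
P = 13.1738 / 0.360767842 ≈ 36.52.

€36.52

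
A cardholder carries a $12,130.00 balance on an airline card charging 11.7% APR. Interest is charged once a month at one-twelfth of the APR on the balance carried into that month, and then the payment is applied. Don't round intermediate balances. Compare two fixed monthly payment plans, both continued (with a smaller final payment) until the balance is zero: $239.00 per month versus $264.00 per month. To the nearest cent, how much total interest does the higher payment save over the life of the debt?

Monthly rate r = 11.7%/12 = 0.975% = 0.00975.
At $239.00/mo: n = ⌈−ln(1 − rB₀/P)/ln(1+r)⌉ = 71 payments (last $91.21); total interest = total paid − $12,130.00 = $4,691.21.
At $264.00/mo: 62 payments (last $63.00); total interest $4,037.00.
Interest saved = $4,691.21 − $4,037.00 = $654.21.

$654.21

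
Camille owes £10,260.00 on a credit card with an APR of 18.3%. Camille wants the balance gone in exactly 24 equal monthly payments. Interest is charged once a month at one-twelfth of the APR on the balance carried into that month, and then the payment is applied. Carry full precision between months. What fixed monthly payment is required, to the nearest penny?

Monthly rate r = 18.3%/12 = 1.525% = 0.01525.
Level-payment amortization: P = B₀·r / (1 − (1+r)^(−n)) = 10260.00·0.01525 / (1 − 1.01525^(−24)).
Denominator 1 − (1+r)^(−24) = 0.304578611.
P = 156.465 / 0.304578611 ≈ 513.71.

£513.71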